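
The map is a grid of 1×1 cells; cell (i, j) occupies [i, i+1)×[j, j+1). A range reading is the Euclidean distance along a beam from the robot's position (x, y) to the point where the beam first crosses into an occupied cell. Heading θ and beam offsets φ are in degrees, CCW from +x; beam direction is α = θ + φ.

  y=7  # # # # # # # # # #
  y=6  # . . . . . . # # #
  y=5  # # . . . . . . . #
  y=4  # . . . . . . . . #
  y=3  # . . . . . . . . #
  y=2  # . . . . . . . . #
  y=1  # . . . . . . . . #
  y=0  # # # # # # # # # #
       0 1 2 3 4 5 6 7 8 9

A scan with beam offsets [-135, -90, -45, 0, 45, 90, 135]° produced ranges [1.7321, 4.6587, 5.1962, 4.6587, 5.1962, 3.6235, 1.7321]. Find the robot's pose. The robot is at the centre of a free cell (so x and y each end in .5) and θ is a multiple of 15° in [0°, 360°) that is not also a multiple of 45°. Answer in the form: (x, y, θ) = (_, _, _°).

Candidates: 45 free-cell centres × 16 headings = 720 poses. Raycast each; keep the one whose scan matches to 4 dp.
  (5.5, 3.5, 240°): beam 1 = 3.6235 ≠ 1.7321 ✗
  (6.5, 4.5, 15°): beam 1 = 4.0415 ≠ 1.7321 ✗
  (7.5, 3.5, 120°): beam 1 = 1.5529 ≠ 1.7321 ✗
  (2.5, 5.5, 165°): beam 1 = 3.0000 ≠ 1.7321 ✗
  …
  (5.5, 5.5, 255°): r_1=1.7321, r_2=4.6587, r_3=5.1962, r_4=4.6587, r_5=5.1962, r_6=3.6235, r_7=1.7321 — all match ✓
Unique over the lattice → pose = (5.5, 5.5, 255°).

(x, y, θ) = (5.5, 5.5, 255°)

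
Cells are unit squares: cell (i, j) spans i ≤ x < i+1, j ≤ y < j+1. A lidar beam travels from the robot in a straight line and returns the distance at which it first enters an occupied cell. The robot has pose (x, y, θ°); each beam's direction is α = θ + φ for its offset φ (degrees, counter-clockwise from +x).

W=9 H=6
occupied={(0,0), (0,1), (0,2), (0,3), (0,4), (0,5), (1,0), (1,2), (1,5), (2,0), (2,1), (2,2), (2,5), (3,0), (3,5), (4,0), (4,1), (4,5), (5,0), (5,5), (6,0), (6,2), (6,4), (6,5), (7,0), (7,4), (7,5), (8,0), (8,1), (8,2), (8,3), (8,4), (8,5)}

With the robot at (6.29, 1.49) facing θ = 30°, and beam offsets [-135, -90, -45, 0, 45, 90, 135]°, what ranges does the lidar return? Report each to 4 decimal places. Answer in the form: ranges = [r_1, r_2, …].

beam 1: φ=-135°, α=255°
  direction (-0.2588, -0.9659); cell (6,1); t to first gridline: x 1.1205, y 0.5073 (then +3.8637 / +1.0353)
    (6,0) via y @ 0.5073  # hit
  → r_1 = 0.5073
beam 2: φ=-90°, α=300°
  direction (0.5000, -0.8660); cell (6,1); t to first gridline: x 1.4200, y 0.5658 (then +2.0000 / +1.1547)
    (6,0) via y @ 0.5658  # hit
  → r_2 = 0.5658
beam 3: φ=-45°, α=345°
  direction (0.9659, -0.2588); cell (6,1); t to first gridline: x 0.7350, y 1.8932 (then +1.0353 / +3.8637)
    (7,1) via x @ 0.7350
    (8,1) via x @ 1.7703  # hit
  → r_3 = 1.7703
beam 4: φ=0°, α=30°
  direction (0.8660, 0.5000); cell (6,1); t to first gridline: x 0.8198, y 1.0200 (then +1.1547 / +2.0000)
    (7,1) via x @ 0.8198
    (7,2) via y @ 1.0200
    (8,2) via x @ 1.9745  # hit
  → r_4 = 1.9745
beam 5: φ=45°, α=75°
  direction (0.2588, 0.9659); cell (6,1); t to first gridline: x 2.7432, y 0.5280 (then +3.8637 / +1.0353)
    (6,2) via y @ 0.5280  # hit
  → r_5 = 0.5280
beam 6: φ=90°, α=120°
  direction (-0.5000, 0.8660); cell (6,1); t to first gridline: x 0.5800, y 0.5889 (then +2.0000 / +1.1547)
    (5,1) via x @ 0.5800
    (5,2) via y @ 0.5889
    (5,3) via y @ 1.7436
    (4,3) via x @ 2.5800
    (4,4) via y @ 2.8983
    (4,5) via y @ 4.0530  # hit
  → r_6 = 4.0530
beam 7: φ=135°, α=165°
  direction (-0.9659, 0.2588); cell (6,1); t to first gridline: x 0.3002, y 1.9705 (then +1.0353 / +3.8637)
    (5,1) via x @ 0.3002
    (4,1) via x @ 1.3355  # hit
  → r_7 = 1.3355

ranges = [0.5073, 0.5658, 1.7703, 1.9745, 0.5280, 4.0530, 1.3355]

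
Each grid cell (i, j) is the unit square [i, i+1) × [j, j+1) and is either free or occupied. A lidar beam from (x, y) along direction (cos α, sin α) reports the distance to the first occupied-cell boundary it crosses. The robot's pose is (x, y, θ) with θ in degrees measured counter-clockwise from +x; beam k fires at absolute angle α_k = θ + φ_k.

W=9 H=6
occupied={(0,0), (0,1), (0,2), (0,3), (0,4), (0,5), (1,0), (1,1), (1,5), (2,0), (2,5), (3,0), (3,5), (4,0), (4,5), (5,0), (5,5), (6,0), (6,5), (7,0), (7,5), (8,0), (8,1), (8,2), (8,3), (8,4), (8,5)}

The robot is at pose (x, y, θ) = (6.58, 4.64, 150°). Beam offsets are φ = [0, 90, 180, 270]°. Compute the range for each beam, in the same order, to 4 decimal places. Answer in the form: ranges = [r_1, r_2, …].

ranges = [0.7200, 4.2031, 1.6397, 0.4157]

beam 1: φ=0°, α=150°
  d=(-0.8660,0.5000)  start (6,4)  tX=0.6697 tY=0.7200  stride 1/|dx|=1.1547 1/|dy|=2.0000
    cross x-line → (5,4), t=0.6697
    cross y-line → (5,5), t=0.7200 (wall)
  → r_1 = 0.7200
beam 2: φ=90°, α=240°
  d=(-0.5000,-0.8660)  start (6,4)  tX=1.1600 tY=0.7390  stride 1/|dx|=2.0000 1/|dy|=1.1547
    cross y-line → (6,3), t=0.7390
    cross x-line → (5,3), t=1.1600
    cross y-line → (5,2), t=1.8937
    cross y-line → (5,1), t=3.0484
    cross x-line → (4,1), t=3.1600
    cross y-line → (4,0), t=4.2031 (wall)
  → r_2 = 4.2031
beam 3: φ=180°, α=330°
  d=(0.8660,-0.5000)  start (6,4)  tX=0.4850 tY=1.2800  stride 1/|dx|=1.1547 1/|dy|=2.0000
    cross x-line → (7,4), t=0.4850
    cross y-line → (7,3), t=1.2800
    cross x-line → (8,3), t=1.6397 (wall)
  → r_3 = 1.6397
beam 4: φ=270°, α=60°
  d=(0.5000,0.8660)  start (6,4)  tX=0.8400 tY=0.4157  stride 1/|dx|=2.0000 1/|dy|=1.1547
    cross y-line → (6,5), t=0.4157 (wall)
  → r_4 = 0.4157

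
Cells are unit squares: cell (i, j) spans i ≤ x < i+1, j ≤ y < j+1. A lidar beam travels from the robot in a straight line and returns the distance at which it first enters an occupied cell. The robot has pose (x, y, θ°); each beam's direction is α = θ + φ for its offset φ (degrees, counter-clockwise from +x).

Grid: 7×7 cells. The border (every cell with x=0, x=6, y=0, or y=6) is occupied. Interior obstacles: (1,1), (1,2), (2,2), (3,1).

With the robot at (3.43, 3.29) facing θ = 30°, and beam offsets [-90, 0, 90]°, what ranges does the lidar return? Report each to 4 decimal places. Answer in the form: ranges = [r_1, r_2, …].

beam 1: φ=-90°, α=300°
  dir = (cos 300°, sin 300°) = (0.5000, -0.8660); from cell (3,3)
  next x-line at t=1.1400, next y-line at t=0.3349; Δt_x=2.0000, Δt_y=1.1547
    y: enter (3,2) at t=0.3349
    x: enter (4,2) at t=1.1400
    y: enter (4,1) at t=1.4896
    y: enter (4,0) at t=2.6443 ← occupied
  → r_1 = 2.6443
beam 2: φ=0°, α=30°
  dir = (cos 30°, sin 30°) = (0.8660, 0.5000); from cell (3,3)
  next x-line at t=0.6582, next y-line at t=1.4200; Δt_x=1.1547, Δt_y=2.0000
    x: enter (4,3) at t=0.6582
    y: enter (4,4) at t=1.4200
    x: enter (5,4) at t=1.8129
    x: enter (6,4) at t=2.9676 ← occupied
  → r_2 = 2.9676
beam 3: φ=90°, α=120°
  dir = (cos 120°, sin 120°) = (-0.5000, 0.8660); from cell (3,3)
  next x-line at t=0.8600, next y-line at t=0.8198; Δt_x=2.0000, Δt_y=1.1547
    y: enter (3,4) at t=0.8198
    x: enter (2,4) at t=0.8600
    y: enter (2,5) at t=1.9745
    x: enter (1,5) at t=2.8600
    y: enter (1,6) at t=3.1292 ← occupied
  → r_3 = 3.1292

ranges = [2.6443, 2.9676, 3.1292]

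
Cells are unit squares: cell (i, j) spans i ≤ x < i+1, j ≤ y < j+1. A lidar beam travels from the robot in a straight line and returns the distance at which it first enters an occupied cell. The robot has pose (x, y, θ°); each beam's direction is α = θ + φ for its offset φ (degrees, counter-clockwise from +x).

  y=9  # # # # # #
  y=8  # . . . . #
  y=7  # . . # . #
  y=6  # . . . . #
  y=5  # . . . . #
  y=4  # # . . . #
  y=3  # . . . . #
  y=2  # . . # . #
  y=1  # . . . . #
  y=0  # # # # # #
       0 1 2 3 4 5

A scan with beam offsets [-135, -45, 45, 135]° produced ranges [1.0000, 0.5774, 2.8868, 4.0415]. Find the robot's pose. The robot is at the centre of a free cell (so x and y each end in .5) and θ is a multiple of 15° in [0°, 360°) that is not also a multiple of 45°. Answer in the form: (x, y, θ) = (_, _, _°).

Candidates: 29 free-cell centres × 16 headings = 464 poses. Raycast each; keep the one whose scan matches to 4 dp.
  (1.5, 3.5, 345°): beam 1 = 0.5774 ≠ 1.0000 ✗
  (1.5, 2.5, 150°): beam 1 = 1.5529 ≠ 1.0000 ✗
  (4.5, 1.5, 285°): beam 3 = 0.5774 ≠ 2.8868 ✗
  (1.5, 1.5, 105°): beam 2 = 7.0000 ≠ 0.5774 ✗
  …
  (4.5, 4.5, 75°): r_1=1.0000, r_2=0.5774, r_3=2.8868, r_4=4.0415 — all match ✓
No second candidate reproduces the full scan.

(x, y, θ) = (4.5, 4.5, 75°)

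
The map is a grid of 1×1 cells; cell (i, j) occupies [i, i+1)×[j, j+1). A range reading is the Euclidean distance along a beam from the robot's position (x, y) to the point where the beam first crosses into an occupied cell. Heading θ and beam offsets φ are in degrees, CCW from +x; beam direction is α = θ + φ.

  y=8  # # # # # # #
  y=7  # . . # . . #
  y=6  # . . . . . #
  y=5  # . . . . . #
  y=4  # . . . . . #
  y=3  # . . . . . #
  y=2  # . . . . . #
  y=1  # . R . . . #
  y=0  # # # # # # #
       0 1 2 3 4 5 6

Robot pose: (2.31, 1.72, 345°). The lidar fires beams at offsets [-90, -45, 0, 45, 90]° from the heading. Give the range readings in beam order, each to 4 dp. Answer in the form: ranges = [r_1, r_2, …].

ranges = [0.7454, 0.8314, 2.7819, 4.2608, 5.4663]

beam 1: φ=-90°, α=255°
  cosα=-0.2588 sinα=-0.9659 | (2,1) | tMaxX 1.1977 tMaxY 0.7454 | tΔX 3.8637 tΔY 1.0353
    t=0.7454 [y] (2,0) — stop
  → r_1 = 0.7454
beam 2: φ=-45°, α=300°
  cosα=0.5000 sinα=-0.8660 | (2,1) | tMaxX 1.3800 tMaxY 0.8314 | tΔX 2.0000 tΔY 1.1547
    t=0.8314 [y] (2,0) — stop
  → r_2 = 0.8314
beam 3: φ=0°, α=345°
  cosα=0.9659 sinα=-0.2588 | (2,1) | tMaxX 0.7143 tMaxY 2.7819 | tΔX 1.0353 tΔY 3.8637
    t=0.7143 [x] (3,1)
    t=1.7496 [x] (4,1)
    t=2.7819 [y] (4,0) — stop
  → r_3 = 2.7819
beam 4: φ=45°, α=30°
  cosα=0.8660 sinα=0.5000 | (2,1) | tMaxX 0.7967 tMaxY 0.5600 | tΔX 1.1547 tΔY 2.0000
    t=0.5600 [y] (2,2)
    t=0.7967 [x] (3,2)
    t=1.9514 [x] (4,2)
    t=2.5600 [y] (4,3)
    t=3.1061 [x] (5,3)
    t=4.2608 [x] (6,3) — stop
  → r_4 = 4.2608
beam 5: φ=90°, α=75°
  cosα=0.2588 sinα=0.9659 | (2,1) | tMaxX 2.6660 tMaxY 0.2899 | tΔX 3.8637 tΔY 1.0353
    t=0.2899 [y] (2,2)
    t=1.3252 [y] (2,3)
    t=2.3604 [y] (2,4)
    t=2.6660 [x] (3,4)
    t=3.3957 [y] (3,5)
    t=4.4310 [y] (3,6)
    t=5.4663 [y] (3,7) — stop
  → r_5 = 5.4663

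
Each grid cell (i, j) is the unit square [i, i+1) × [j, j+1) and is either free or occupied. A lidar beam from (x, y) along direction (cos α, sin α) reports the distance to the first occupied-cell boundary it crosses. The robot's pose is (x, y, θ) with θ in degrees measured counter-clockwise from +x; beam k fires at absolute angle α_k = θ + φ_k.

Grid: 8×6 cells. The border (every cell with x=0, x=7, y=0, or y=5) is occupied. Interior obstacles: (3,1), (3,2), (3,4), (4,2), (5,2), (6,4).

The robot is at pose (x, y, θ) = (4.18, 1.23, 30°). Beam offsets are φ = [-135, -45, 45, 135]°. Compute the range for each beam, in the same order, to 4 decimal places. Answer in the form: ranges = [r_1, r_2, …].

beam 1: φ=-135°, α=255°
  direction (-0.2588, -0.9659); cell (4,1); t to first gridline: x 0.6955, y 0.2381 (then +3.8637 / +1.0353)
    (4,0) via y @ 0.2381  # hit
  → r_1 = 0.2381
beam 2: φ=-45°, α=345°
  direction (0.9659, -0.2588); cell (4,1); t to first gridline: x 0.8489, y 0.8887 (then +1.0353 / +3.8637)
    (5,1) via x @ 0.8489
    (5,0) via y @ 0.8887  # hit
  → r_2 = 0.8887
beam 3: φ=45°, α=75°
  direction (0.2588, 0.9659); cell (4,1); t to first gridline: x 3.1682, y 0.7972 (then +3.8637 / +1.0353)
    (4,2) via y @ 0.7972  # hit
  → r_3 = 0.7972
beam 4: φ=135°, α=165°
  direction (-0.9659, 0.2588); cell (4,1); t to first gridline: x 0.1863, y 2.9751 (then +1.0353 / +3.8637)
    (3,1) via x @ 0.1863  # hit
  → r_4 = 0.1863

ranges = [0.2381, 0.8887, 0.7972, 0.1863]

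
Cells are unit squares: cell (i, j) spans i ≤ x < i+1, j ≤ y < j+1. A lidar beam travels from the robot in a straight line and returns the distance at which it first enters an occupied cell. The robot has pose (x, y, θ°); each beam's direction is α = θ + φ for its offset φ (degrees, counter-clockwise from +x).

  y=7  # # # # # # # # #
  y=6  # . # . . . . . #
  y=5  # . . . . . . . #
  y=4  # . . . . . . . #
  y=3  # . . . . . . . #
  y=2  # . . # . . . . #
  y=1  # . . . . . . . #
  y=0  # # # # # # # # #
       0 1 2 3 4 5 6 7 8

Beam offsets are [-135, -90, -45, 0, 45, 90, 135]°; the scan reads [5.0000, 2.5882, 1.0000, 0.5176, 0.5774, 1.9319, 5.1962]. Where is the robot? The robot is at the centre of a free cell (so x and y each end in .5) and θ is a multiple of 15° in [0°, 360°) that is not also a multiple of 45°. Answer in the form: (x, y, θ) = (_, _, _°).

(x, y, θ) = (5.5, 6.5, 75°)

Candidates: 40 free-cell centres × 16 headings = 640 poses. Raycast each; keep the one whose scan matches to 4 dp.
  (3.5, 1.5, 300°): beam 1 = 2.5882 ≠ 5.0000 ✗
  (4.5, 2.5, 75°): beam 1 = 1.7321 ≠ 5.0000 ✗
  (2.5, 1.5, 195°): beam 1 = 1.0000 ≠ 5.0000 ✗
  (4.5, 5.5, 60°): beam 1 = 4.6587 ≠ 5.0000 ✗
  …
  (5.5, 6.5, 75°): r_1=5.0000, r_2=2.5882, r_3=1.0000, r_4=0.5176, r_5=0.5774, r_6=1.9319, r_7=5.1962 — all match ✓
Unique over the lattice → pose = (5.5, 6.5, 75°).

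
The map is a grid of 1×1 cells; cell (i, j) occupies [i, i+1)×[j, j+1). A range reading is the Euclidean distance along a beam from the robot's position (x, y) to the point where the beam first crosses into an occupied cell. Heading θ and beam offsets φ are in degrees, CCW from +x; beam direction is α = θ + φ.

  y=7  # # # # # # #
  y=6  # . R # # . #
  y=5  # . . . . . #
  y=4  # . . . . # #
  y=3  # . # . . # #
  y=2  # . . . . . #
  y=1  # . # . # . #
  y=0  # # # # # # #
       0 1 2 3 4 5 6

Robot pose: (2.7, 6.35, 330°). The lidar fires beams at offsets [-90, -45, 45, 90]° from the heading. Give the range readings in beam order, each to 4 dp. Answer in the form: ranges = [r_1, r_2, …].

ranges = [3.4000, 5.0228, 0.3106, 0.6000]

beam 1: φ=-90°, α=240°
  direction (-0.5000, -0.8660); cell (2,6); t to first gridline: x 1.4000, y 0.4041 (then +2.0000 / +1.1547)
    (2,5) via y @ 0.4041
    (1,5) via x @ 1.4000
    (1,4) via y @ 1.5588
    (1,3) via y @ 2.7135
    (0,3) via x @ 3.4000  # hit
  → r_1 = 3.4000
beam 2: φ=-45°, α=285°
  direction (0.2588, -0.9659); cell (2,6); t to first gridline: x 1.1591, y 0.3623 (then +3.8637 / +1.0353)
    (2,5) via y @ 0.3623
    (3,5) via x @ 1.1591
    (3,4) via y @ 1.3976
    (3,3) via y @ 2.4329
    (3,2) via y @ 3.4682
    (3,1) via y @ 4.5035
    (4,1) via x @ 5.0228  # hit
  → r_2 = 5.0228
beam 3: φ=45°, α=15°
  direction (0.9659, 0.2588); cell (2,6); t to first gridline: x 0.3106, y 2.5114 (then +1.0353 / +3.8637)
    (3,6) via x @ 0.3106  # hit
  → r_3 = 0.3106
beam 4: φ=90°, α=60°
  direction (0.5000, 0.8660); cell (2,6); t to first gridline: x 0.6000, y 0.7506 (then +2.0000 / +1.1547)
    (3,6) via x @ 0.6000  # hit
  → r_4 = 0.6000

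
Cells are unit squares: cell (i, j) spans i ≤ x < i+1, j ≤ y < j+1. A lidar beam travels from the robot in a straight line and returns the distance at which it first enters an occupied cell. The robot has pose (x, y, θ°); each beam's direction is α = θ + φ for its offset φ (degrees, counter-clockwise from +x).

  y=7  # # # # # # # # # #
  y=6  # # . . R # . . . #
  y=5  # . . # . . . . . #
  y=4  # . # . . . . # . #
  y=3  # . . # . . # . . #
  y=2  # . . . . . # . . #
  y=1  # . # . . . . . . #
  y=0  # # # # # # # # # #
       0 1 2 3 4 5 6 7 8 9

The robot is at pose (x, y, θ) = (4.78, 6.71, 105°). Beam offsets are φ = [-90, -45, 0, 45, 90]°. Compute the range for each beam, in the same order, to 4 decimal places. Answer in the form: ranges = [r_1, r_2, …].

ranges = [0.2278, 0.3349, 0.3002, 0.5800, 3.9133]

beam 1: φ=-90°, α=15°
  direction (0.9659, 0.2588); cell (4,6); t to first gridline: x 0.2278, y 1.1205 (then +1.0353 / +3.8637)
    (5,6) via x @ 0.2278  # hit
  → r_1 = 0.2278
beam 2: φ=-45°, α=60°
  direction (0.5000, 0.8660); cell (4,6); t to first gridline: x 0.4400, y 0.3349 (then +2.0000 / +1.1547)
    (4,7) via y @ 0.3349  # hit
  → r_2 = 0.3349
beam 3: φ=0°, α=105°
  direction (-0.2588, 0.9659); cell (4,6); t to first gridline: x 3.0137, y 0.3002 (then +3.8637 / +1.0353)
    (4,7) via y @ 0.3002  # hit
  → r_3 = 0.3002
beam 4: φ=45°, α=150°
  direction (-0.8660, 0.5000); cell (4,6); t to first gridline: x 0.9007, y 0.5800 (then +1.1547 / +2.0000)
    (4,7) via y @ 0.5800  # hit
  → r_4 = 0.5800
beam 5: φ=90°, α=195°
  direction (-0.9659, -0.2588); cell (4,6); t to first gridline: x 0.8075, y 2.7432 (then +1.0353 / +3.8637)
    (3,6) via x @ 0.8075
    (2,6) via x @ 1.8428
    (2,5) via y @ 2.7432
    (1,5) via x @ 2.8781
    (0,5) via x @ 3.9133  # hit
  → r_5 = 3.9133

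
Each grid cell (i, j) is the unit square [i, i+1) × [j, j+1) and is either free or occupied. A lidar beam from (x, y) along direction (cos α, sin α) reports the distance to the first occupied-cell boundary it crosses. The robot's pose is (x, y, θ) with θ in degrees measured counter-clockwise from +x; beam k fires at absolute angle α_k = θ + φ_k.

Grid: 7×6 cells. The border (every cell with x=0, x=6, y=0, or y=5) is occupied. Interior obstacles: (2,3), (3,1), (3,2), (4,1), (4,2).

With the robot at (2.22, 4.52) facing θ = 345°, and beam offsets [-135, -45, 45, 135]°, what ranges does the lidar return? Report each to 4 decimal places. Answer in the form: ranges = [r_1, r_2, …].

beam 1: φ=-135°, α=210°
  cosα=-0.8660 sinα=-0.5000 | (2,4) | tMaxX 0.2540 tMaxY 1.0400 | tΔX 1.1547 tΔY 2.0000
    t=0.2540 [x] (1,4)
    t=1.0400 [y] (1,3)
    t=1.4087 [x] (0,3) — stop
  → r_1 = 1.4087
beam 2: φ=-45°, α=300°
  cosα=0.5000 sinα=-0.8660 | (2,4) | tMaxX 1.5600 tMaxY 0.6004 | tΔX 2.0000 tΔY 1.1547
    t=0.6004 [y] (2,3) — stop
  → r_2 = 0.6004
beam 3: φ=45°, α=30°
  cosα=0.8660 sinα=0.5000 | (2,4) | tMaxX 0.9007 tMaxY 0.9600 | tΔX 1.1547 tΔY 2.0000
    t=0.9007 [x] (3,4)
    t=0.9600 [y] (3,5) — stop
  → r_3 = 0.9600
beam 4: φ=135°, α=120°
  cosα=-0.5000 sinα=0.8660 | (2,4) | tMaxX 0.4400 tMaxY 0.5543 | tΔX 2.0000 tΔY 1.1547
    t=0.4400 [x] (1,4)
    t=0.5543 [y] (1,5) — stop
  → r_4 = 0.5543

ranges = [1.4087, 0.6004, 0.9600, 0.5543]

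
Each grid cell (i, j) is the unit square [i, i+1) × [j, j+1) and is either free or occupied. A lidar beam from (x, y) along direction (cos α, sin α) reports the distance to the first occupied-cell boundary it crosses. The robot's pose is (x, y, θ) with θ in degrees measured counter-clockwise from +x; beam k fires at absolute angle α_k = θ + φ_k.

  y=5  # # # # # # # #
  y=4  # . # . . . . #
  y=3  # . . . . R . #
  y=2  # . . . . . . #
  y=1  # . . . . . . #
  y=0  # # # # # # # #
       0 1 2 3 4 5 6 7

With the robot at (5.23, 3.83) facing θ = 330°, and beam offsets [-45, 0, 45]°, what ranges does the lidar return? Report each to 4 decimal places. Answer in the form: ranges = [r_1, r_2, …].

beam 1: φ=-45°, α=285°
  d=(0.2588,-0.9659)  start (5,3)  tX=2.9751 tY=0.8593  stride 1/|dx|=3.8637 1/|dy|=1.0353
    cross y-line → (5,2), t=0.8593
    cross y-line → (5,1), t=1.8946
    cross y-line → (5,0), t=2.9298 (wall)
  → r_1 = 2.9298
beam 2: φ=0°, α=330°
  d=(0.8660,-0.5000)  start (5,3)  tX=0.8891 tY=1.6600  stride 1/|dx|=1.1547 1/|dy|=2.0000
    cross x-line → (6,3), t=0.8891
    cross y-line → (6,2), t=1.6600
    cross x-line → (7,2), t=2.0438 (wall)
  → r_2 = 2.0438
beam 3: φ=45°, α=15°
  d=(0.9659,0.2588)  start (5,3)  tX=0.7972 tY=0.6568  stride 1/|dx|=1.0353 1/|dy|=3.8637
    cross y-line → (5,4), t=0.6568
    cross x-line → (6,4), t=0.7972
    cross x-line → (7,4), t=1.8324 (wall)
  → r_3 = 1.8324

ranges = [2.9298, 2.0438, 1.8324]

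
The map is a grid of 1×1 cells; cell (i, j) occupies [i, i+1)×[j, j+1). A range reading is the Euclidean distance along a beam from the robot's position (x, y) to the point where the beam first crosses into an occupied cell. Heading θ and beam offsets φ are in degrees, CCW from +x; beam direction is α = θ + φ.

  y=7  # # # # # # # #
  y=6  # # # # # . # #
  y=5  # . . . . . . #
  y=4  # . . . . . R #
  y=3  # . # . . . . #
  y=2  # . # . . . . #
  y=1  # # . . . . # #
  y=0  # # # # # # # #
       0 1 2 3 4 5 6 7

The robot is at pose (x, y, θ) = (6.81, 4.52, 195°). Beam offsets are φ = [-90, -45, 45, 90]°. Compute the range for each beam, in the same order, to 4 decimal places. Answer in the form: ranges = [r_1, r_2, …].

beam 1: φ=-90°, α=105°
  dir = (cos 105°, sin 105°) = (-0.2588, 0.9659); from cell (6,4)
  next x-line at t=3.1296, next y-line at t=0.4969; Δt_x=3.8637, Δt_y=1.0353
    y: enter (6,5) at t=0.4969
    y: enter (6,6) at t=1.5322 ← occupied
  → r_1 = 1.5322
beam 2: φ=-45°, α=150°
  dir = (cos 150°, sin 150°) = (-0.8660, 0.5000); from cell (6,4)
  next x-line at t=0.9353, next y-line at t=0.9600; Δt_x=1.1547, Δt_y=2.0000
    x: enter (5,4) at t=0.9353
    y: enter (5,5) at t=0.9600
    x: enter (4,5) at t=2.0900
    y: enter (4,6) at t=2.9600 ← occupied
  → r_2 = 2.9600
beam 3: φ=45°, α=240°
  dir = (cos 240°, sin 240°) = (-0.5000, -0.8660); from cell (6,4)
  next x-line at t=1.6200, next y-line at t=0.6004; Δt_x=2.0000, Δt_y=1.1547
    y: enter (6,3) at t=0.6004
    x: enter (5,3) at t=1.6200
    y: enter (5,2) at t=1.7551
    y: enter (5,1) at t=2.9098
    x: enter (4,1) at t=3.6200
    y: enter (4,0) at t=4.0645 ← occupied
  → r_3 = 4.0645
beam 4: φ=90°, α=285°
  dir = (cos 285°, sin 285°) = (0.2588, -0.9659); from cell (6,4)
  next x-line at t=0.7341, next y-line at t=0.5383; Δt_x=3.8637, Δt_y=1.0353
    y: enter (6,3) at t=0.5383
    x: enter (7,3) at t=0.7341 ← occupied
  → r_4 = 0.7341

ranges = [1.5322, 2.9600, 4.0645, 0.7341]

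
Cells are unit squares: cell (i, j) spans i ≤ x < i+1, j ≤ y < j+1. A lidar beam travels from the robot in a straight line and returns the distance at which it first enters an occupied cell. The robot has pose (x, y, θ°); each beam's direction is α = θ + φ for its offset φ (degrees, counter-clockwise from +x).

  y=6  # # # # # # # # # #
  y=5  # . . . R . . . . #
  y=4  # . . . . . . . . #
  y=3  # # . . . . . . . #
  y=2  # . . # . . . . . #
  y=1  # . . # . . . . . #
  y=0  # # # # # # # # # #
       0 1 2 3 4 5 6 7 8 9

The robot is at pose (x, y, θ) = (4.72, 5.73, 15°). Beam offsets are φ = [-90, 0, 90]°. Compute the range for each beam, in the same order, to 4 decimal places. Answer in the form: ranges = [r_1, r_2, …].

ranges = [4.8969, 1.0432, 0.2795]

beam 1: φ=-90°, α=285°
  d=(0.2588,-0.9659)  start (4,5)  tX=1.0818 tY=0.7558  stride 1/|dx|=3.8637 1/|dy|=1.0353
    cross y-line → (4,4), t=0.7558
    cross x-line → (5,4), t=1.0818
    cross y-line → (5,3), t=1.7910
    cross y-line → (5,2), t=2.8263
    cross y-line → (5,1), t=3.8616
    cross y-line → (5,0), t=4.8969 (wall)
  → r_1 = 4.8969
beam 2: φ=0°, α=15°
  d=(0.9659,0.2588)  start (4,5)  tX=0.2899 tY=1.0432  stride 1/|dx|=1.0353 1/|dy|=3.8637
    cross x-line → (5,5), t=0.2899
    cross y-line → (5,6), t=1.0432 (wall)
  → r_2 = 1.0432
beam 3: φ=90°, α=105°
  d=(-0.2588,0.9659)  start (4,5)  tX=2.7819 tY=0.2795  stride 1/|dx|=3.8637 1/|dy|=1.0353
    cross y-line → (4,6), t=0.2795 (wall)
  → r_3 = 0.2795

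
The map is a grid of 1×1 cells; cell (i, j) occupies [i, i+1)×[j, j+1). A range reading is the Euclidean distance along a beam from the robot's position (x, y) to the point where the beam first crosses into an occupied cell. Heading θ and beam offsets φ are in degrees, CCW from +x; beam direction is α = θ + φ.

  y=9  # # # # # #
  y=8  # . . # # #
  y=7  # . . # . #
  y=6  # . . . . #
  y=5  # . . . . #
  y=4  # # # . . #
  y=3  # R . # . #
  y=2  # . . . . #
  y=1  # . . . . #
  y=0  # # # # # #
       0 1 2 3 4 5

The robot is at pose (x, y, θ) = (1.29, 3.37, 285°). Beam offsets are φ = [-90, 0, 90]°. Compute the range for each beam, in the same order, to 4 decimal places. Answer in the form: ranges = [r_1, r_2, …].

beam 1: φ=-90°, α=195°
  cosα=-0.9659 sinα=-0.2588 | (1,3) | tMaxX 0.3002 tMaxY 1.4296 | tΔX 1.0353 tΔY 3.8637
    t=0.3002 [x] (0,3) — stop
  → r_1 = 0.3002
beam 2: φ=0°, α=285°
  cosα=0.2588 sinα=-0.9659 | (1,3) | tMaxX 2.7432 tMaxY 0.3831 | tΔX 3.8637 tΔY 1.0353
    t=0.3831 [y] (1,2)
    t=1.4183 [y] (1,1)
    t=2.4536 [y] (1,0) — stop
  → r_2 = 2.4536
beam 3: φ=90°, α=15°
  cosα=0.9659 sinα=0.2588 | (1,3) | tMaxX 0.7350 tMaxY 2.4341 | tΔX 1.0353 tΔY 3.8637
    t=0.7350 [x] (2,3)
    t=1.7703 [x] (3,3) — stop
  → r_3 = 1.7703

ranges = [0.3002, 2.4536, 1.7703]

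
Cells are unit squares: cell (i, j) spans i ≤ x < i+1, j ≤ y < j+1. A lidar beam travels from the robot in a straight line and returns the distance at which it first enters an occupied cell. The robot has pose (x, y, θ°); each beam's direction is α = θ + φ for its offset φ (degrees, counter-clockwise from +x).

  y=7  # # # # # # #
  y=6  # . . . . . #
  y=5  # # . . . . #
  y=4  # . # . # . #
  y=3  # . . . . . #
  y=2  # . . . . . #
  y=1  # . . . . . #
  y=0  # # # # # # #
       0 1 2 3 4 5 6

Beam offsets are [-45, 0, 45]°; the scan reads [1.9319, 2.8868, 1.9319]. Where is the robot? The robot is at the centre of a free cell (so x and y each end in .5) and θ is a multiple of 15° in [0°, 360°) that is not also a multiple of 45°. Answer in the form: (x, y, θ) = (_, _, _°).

The pose lattice has 27·16 = 432 candidates. Test each by forward raycasting.
  (5.5, 3.5, 30°): beam 1 = 0.5176 ≠ 1.9319 ✗
  (1.5, 2.5, 300°): beam 1 = 1.5529 ≠ 1.9319 ✗
  (3.5, 3.5, 195°): beam 1 = 1.0000 ≠ 1.9319 ✗
  (5.5, 6.5, 30°): beam 1 = 0.5176 ≠ 1.9319 ✗
  …
  (3.5, 6.5, 330°): r_1=1.9319, r_2=2.8868, r_3=1.9319 — all match ✓
Unique over the lattice → pose = (3.5, 6.5, 330°).

(x, y, θ) = (3.5, 6.5, 330°)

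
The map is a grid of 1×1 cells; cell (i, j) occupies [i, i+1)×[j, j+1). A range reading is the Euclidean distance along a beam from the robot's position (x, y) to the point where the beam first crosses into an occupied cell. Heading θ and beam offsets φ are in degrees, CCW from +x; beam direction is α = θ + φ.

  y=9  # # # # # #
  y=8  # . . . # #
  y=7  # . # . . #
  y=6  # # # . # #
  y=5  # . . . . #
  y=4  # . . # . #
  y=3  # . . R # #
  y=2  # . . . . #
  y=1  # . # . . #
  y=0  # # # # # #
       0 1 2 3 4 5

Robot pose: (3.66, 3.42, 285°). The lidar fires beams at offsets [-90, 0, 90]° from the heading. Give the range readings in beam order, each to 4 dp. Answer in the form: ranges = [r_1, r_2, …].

beam 1: φ=-90°, α=195°
  dir = (cos 195°, sin 195°) = (-0.9659, -0.2588); from cell (3,3)
  next x-line at t=0.6833, next y-line at t=1.6228; Δt_x=1.0353, Δt_y=3.8637
    x: enter (2,3) at t=0.6833
    y: enter (2,2) at t=1.6228
    x: enter (1,2) at t=1.7186
    x: enter (0,2) at t=2.7538 ← occupied
  → r_1 = 2.7538
beam 2: φ=0°, α=285°
  dir = (cos 285°, sin 285°) = (0.2588, -0.9659); from cell (3,3)
  next x-line at t=1.3137, next y-line at t=0.4348; Δt_x=3.8637, Δt_y=1.0353
    y: enter (3,2) at t=0.4348
    x: enter (4,2) at t=1.3137
    y: enter (4,1) at t=1.4701
    y: enter (4,0) at t=2.5054 ← occupied
  → r_2 = 2.5054
beam 3: φ=90°, α=15°
  dir = (cos 15°, sin 15°) = (0.9659, 0.2588); from cell (3,3)
  next x-line at t=0.3520, next y-line at t=2.2409; Δt_x=1.0353, Δt_y=3.8637
    x: enter (4,3) at t=0.3520 ← occupied
  → r_3 = 0.3520

ranges = [2.7538, 2.5054, 0.3520]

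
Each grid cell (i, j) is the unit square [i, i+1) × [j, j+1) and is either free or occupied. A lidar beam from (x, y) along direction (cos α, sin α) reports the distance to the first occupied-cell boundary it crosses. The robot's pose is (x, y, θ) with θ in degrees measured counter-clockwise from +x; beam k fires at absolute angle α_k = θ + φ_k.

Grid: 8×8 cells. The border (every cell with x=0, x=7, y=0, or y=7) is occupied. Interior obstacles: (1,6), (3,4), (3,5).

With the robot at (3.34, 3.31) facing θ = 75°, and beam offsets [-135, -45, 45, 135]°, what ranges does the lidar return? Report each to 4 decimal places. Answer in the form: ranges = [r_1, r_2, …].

beam 1: φ=-135°, α=300°
  dir = (cos 300°, sin 300°) = (0.5000, -0.8660); from cell (3,3)
  next x-line at t=1.3200, next y-line at t=0.3580; Δt_x=2.0000, Δt_y=1.1547
    y: enter (3,2) at t=0.3580
    x: enter (4,2) at t=1.3200
    y: enter (4,1) at t=1.5127
    y: enter (4,0) at t=2.6674 ← occupied
  → r_1 = 2.6674
beam 2: φ=-45°, α=30°
  dir = (cos 30°, sin 30°) = (0.8660, 0.5000); from cell (3,3)
  next x-line at t=0.7621, next y-line at t=1.3800; Δt_x=1.1547, Δt_y=2.0000
    x: enter (4,3) at t=0.7621
    y: enter (4,4) at t=1.3800
    x: enter (5,4) at t=1.9168
    x: enter (6,4) at t=3.0715
    y: enter (6,5) at t=3.3800
    x: enter (7,5) at t=4.2262 ← occupied
  → r_2 = 4.2262
beam 3: φ=45°, α=120°
  dir = (cos 120°, sin 120°) = (-0.5000, 0.8660); from cell (3,3)
  next x-line at t=0.6800, next y-line at t=0.7967; Δt_x=2.0000, Δt_y=1.1547
    x: enter (2,3) at t=0.6800
    y: enter (2,4) at t=0.7967
    y: enter (2,5) at t=1.9514
    x: enter (1,5) at t=2.6800
    y: enter (1,6) at t=3.1061 ← occupied
  → r_3 = 3.1061
beam 4: φ=135°, α=210°
  dir = (cos 210°, sin 210°) = (-0.8660, -0.5000); from cell (3,3)
  next x-line at t=0.3926, next y-line at t=0.6200; Δt_x=1.1547, Δt_y=2.0000
    x: enter (2,3) at t=0.3926
    y: enter (2,2) at t=0.6200
    x: enter (1,2) at t=1.5473
    y: enter (1,1) at t=2.6200
    x: enter (0,1) at t=2.7020 ← occupied
  → r_4 = 2.7020

ranges = [2.6674, 4.2262, 3.1061, 2.7020]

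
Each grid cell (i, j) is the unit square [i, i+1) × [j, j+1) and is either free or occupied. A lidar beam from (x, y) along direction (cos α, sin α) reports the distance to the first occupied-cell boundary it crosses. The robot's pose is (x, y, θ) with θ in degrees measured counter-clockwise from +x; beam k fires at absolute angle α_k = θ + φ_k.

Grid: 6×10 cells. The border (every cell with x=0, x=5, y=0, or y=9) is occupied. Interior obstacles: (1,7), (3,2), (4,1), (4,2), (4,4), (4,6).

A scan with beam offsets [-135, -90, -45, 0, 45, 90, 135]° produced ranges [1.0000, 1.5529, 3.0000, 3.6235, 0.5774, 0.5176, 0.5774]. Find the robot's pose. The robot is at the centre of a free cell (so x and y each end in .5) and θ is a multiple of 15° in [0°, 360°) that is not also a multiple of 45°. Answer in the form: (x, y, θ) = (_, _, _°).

(x, y, θ) = (4.5, 7.5, 195°)

The pose lattice has 26·16 = 416 candidates. Test each by forward raycasting.
  (3.5, 6.5, 105°): beam 1 = 0.5774 ≠ 1.0000 ✗
  (2.5, 7.5, 165°): beam 1 = 2.8868 ≠ 1.0000 ✗
  (4.5, 7.5, 255°): beam 1 = 1.7321 ≠ 1.0000 ✗
  …
  (4.5, 7.5, 195°): r_1=1.0000, r_2=1.5529, r_3=3.0000, r_4=3.6235, r_5=0.5774, r_6=0.5176, r_7=0.5774 — all match ✓
Only this pose fits every beam.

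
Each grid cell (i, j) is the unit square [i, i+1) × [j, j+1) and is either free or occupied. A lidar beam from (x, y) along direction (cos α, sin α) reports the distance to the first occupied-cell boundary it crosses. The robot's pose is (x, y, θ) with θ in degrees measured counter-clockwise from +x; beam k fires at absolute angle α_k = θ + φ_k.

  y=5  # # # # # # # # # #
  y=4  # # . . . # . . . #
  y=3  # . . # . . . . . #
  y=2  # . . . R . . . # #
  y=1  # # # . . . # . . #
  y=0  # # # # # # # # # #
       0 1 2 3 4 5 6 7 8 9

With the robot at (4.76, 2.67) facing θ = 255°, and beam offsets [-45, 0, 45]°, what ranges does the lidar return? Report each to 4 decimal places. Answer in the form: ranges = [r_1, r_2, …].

ranges = [2.0323, 1.7289, 1.9283]

beam 1: φ=-45°, α=210°
  direction (-0.8660, -0.5000); cell (4,2); t to first gridline: x 0.8776, y 1.3400 (then +1.1547 / +2.0000)
    (3,2) via x @ 0.8776
    (3,1) via y @ 1.3400
    (2,1) via x @ 2.0323  # hit
  → r_1 = 2.0323
beam 2: φ=0°, α=255°
  direction (-0.2588, -0.9659); cell (4,2); t to first gridline: x 2.9364, y 0.6936 (then +3.8637 / +1.0353)
    (4,1) via y @ 0.6936
    (4,0) via y @ 1.7289  # hit
  → r_2 = 1.7289
beam 3: φ=45°, α=300°
  direction (0.5000, -0.8660); cell (4,2); t to first gridline: x 0.4800, y 0.7736 (then +2.0000 / +1.1547)
    (5,2) via x @ 0.4800
    (5,1) via y @ 0.7736
    (5,0) via y @ 1.9283  # hit
  → r_3 = 1.9283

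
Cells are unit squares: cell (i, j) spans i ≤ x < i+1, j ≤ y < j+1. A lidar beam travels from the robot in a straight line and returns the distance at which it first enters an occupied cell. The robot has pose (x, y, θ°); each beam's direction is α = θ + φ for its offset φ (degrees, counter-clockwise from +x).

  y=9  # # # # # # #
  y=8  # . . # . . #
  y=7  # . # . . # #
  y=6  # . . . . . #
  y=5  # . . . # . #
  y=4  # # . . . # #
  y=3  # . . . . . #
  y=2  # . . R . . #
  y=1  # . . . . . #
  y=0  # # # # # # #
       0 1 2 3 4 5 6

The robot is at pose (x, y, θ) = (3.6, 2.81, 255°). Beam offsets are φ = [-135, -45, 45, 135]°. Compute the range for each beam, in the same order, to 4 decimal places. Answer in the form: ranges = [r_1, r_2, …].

ranges = [5.2000, 3.0022, 2.0900, 2.3800]

beam 1: φ=-135°, α=120°
  direction (-0.5000, 0.8660); cell (3,2); t to first gridline: x 1.2000, y 0.2194 (then +2.0000 / +1.1547)
    (3,3) via y @ 0.2194
    (2,3) via x @ 1.2000
    (2,4) via y @ 1.3741
    (2,5) via y @ 2.5288
    (1,5) via x @ 3.2000
    (1,6) via y @ 3.6835
    (1,7) via y @ 4.8382
    (0,7) via x @ 5.2000  # hit
  → r_1 = 5.2000
beam 2: φ=-45°, α=210°
  direction (-0.8660, -0.5000); cell (3,2); t to first gridline: x 0.6928, y 1.6200 (then +1.1547 / +2.0000)
    (2,2) via x @ 0.6928
    (2,1) via y @ 1.6200
    (1,1) via x @ 1.8475
    (0,1) via x @ 3.0022  # hit
  → r_2 = 3.0022
beam 3: φ=45°, α=300°
  direction (0.5000, -0.8660); cell (3,2); t to first gridline: x 0.8000, y 0.9353 (then +2.0000 / +1.1547)
    (4,2) via x @ 0.8000
    (4,1) via y @ 0.9353
    (4,0) via y @ 2.0900  # hit
  → r_3 = 2.0900
beam 4: φ=135°, α=30°
  direction (0.8660, 0.5000); cell (3,2); t to first gridline: x 0.4619, y 0.3800 (then +1.1547 / +2.0000)
    (3,3) via y @ 0.3800
    (4,3) via x @ 0.4619
    (5,3) via x @ 1.6166
    (5,4) via y @ 2.3800  # hit
  → r_4 = 2.3800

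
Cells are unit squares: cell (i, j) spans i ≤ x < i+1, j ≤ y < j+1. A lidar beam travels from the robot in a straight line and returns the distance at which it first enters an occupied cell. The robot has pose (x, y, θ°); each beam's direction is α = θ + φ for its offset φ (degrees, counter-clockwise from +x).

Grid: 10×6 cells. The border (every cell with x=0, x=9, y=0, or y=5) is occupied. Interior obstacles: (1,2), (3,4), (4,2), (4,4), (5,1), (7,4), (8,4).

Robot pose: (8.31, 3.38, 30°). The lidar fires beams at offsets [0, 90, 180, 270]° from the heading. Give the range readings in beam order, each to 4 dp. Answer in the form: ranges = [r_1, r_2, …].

ranges = [0.7967, 0.7159, 2.7600, 1.3800]

beam 1: φ=0°, α=30°
  direction (0.8660, 0.5000); cell (8,3); t to first gridline: x 0.7967, y 1.2400 (then +1.1547 / +2.0000)
    (9,3) via x @ 0.7967  # hit
  → r_1 = 0.7967
beam 2: φ=90°, α=120°
  direction (-0.5000, 0.8660); cell (8,3); t to first gridline: x 0.6200, y 0.7159 (then +2.0000 / +1.1547)
    (7,3) via x @ 0.6200
    (7,4) via y @ 0.7159  # hit
  → r_2 = 0.7159
beam 3: φ=180°, α=210°
  direction (-0.8660, -0.5000); cell (8,3); t to first gridline: x 0.3580, y 0.7600 (then +1.1547 / +2.0000)
    (7,3) via x @ 0.3580
    (7,2) via y @ 0.7600
    (6,2) via x @ 1.5127
    (5,2) via x @ 2.6674
    (5,1) via y @ 2.7600  # hit
  → r_3 = 2.7600
beam 4: φ=270°, α=300°
  direction (0.5000, -0.8660); cell (8,3); t to first gridline: x 1.3800, y 0.4388 (then +2.0000 / +1.1547)
    (8,2) via y @ 0.4388
    (9,2) via x @ 1.3800  # hit
  → r_4 = 1.3800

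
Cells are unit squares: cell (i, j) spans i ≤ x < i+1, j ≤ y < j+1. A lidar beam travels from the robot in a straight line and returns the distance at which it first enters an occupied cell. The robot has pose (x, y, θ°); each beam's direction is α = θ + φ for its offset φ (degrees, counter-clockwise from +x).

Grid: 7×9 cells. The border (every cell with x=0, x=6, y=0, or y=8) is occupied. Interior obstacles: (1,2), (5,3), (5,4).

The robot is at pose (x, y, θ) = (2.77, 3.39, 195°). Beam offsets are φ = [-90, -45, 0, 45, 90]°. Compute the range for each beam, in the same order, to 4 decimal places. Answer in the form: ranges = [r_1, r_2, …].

ranges = [4.7726, 2.0438, 1.5068, 1.5400, 2.4743]

beam 1: φ=-90°, α=105°
  cosα=-0.2588 sinα=0.9659 | (2,3) | tMaxX 2.9751 tMaxY 0.6315 | tΔX 3.8637 tΔY 1.0353
    t=0.6315 [y] (2,4)
    t=1.6668 [y] (2,5)
    t=2.7021 [y] (2,6)
    t=2.9751 [x] (1,6)
    t=3.7373 [y] (1,7)
    t=4.7726 [y] (1,8) — stop
  → r_1 = 4.7726
beam 2: φ=-45°, α=150°
  cosα=-0.8660 sinα=0.5000 | (2,3) | tMaxX 0.8891 tMaxY 1.2200 | tΔX 1.1547 tΔY 2.0000
    t=0.8891 [x] (1,3)
    t=1.2200 [y] (1,4)
    t=2.0438 [x] (0,4) — stop
  → r_2 = 2.0438
beam 3: φ=0°, α=195°
  cosα=-0.9659 sinα=-0.2588 | (2,3) | tMaxX 0.7972 tMaxY 1.5068 | tΔX 1.0353 tΔY 3.8637
    t=0.7972 [x] (1,3)
    t=1.5068 [y] (1,2) — stop
  → r_3 = 1.5068
beam 4: φ=45°, α=240°
  cosα=-0.5000 sinα=-0.8660 | (2,3) | tMaxX 1.5400 tMaxY 0.4503 | tΔX 2.0000 tΔY 1.1547
    t=0.4503 [y] (2,2)
    t=1.5400 [x] (1,2) — stop
  → r_4 = 1.5400
beam 5: φ=90°, α=285°
  cosα=0.2588 sinα=-0.9659 | (2,3) | tMaxX 0.8887 tMaxY 0.4038 | tΔX 3.8637 tΔY 1.0353
    t=0.4038 [y] (2,2)
    t=0.8887 [x] (3,2)
    t=1.4390 [y] (3,1)
    t=2.4743 [y] (3,0) — stop
  → r_5 = 2.4743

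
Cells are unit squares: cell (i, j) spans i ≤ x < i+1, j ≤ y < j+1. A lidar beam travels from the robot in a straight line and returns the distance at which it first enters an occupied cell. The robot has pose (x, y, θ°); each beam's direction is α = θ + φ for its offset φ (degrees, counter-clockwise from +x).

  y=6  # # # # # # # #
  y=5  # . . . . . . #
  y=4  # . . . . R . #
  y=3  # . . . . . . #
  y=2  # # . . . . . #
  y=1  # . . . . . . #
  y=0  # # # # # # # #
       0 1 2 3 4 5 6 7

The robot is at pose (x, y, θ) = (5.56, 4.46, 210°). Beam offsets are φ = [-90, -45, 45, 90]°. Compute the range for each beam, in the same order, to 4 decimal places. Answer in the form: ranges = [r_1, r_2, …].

ranges = [1.7782, 4.7209, 3.5821, 2.8800]

beam 1: φ=-90°, α=120°
  d=(-0.5000,0.8660)  start (5,4)  tX=1.1200 tY=0.6235  stride 1/|dx|=2.0000 1/|dy|=1.1547
    cross y-line → (5,5), t=0.6235
    cross x-line → (4,5), t=1.1200
    cross y-line → (4,6), t=1.7782 (wall)
  → r_1 = 1.7782
beam 2: φ=-45°, α=165°
  d=(-0.9659,0.2588)  start (5,4)  tX=0.5798 tY=2.0864  stride 1/|dx|=1.0353 1/|dy|=3.8637
    cross x-line → (4,4), t=0.5798
    cross x-line → (3,4), t=1.6150
    cross y-line → (3,5), t=2.0864
    cross x-line → (2,5), t=2.6503
    cross x-line → (1,5), t=3.6856
    cross x-line → (0,5), t=4.7209 (wall)
  → r_2 = 4.7209
beam 3: φ=45°, α=255°
  d=(-0.2588,-0.9659)  start (5,4)  tX=2.1637 tY=0.4762  stride 1/|dx|=3.8637 1/|dy|=1.0353
    cross y-line → (5,3), t=0.4762
    cross y-line → (5,2), t=1.5115
    cross x-line → (4,2), t=2.1637
    cross y-line → (4,1), t=2.5468
    cross y-line → (4,0), t=3.5821 (wall)
  → r_3 = 3.5821
beam 4: φ=90°, α=300°
  d=(0.5000,-0.8660)  start (5,4)  tX=0.8800 tY=0.5312  stride 1/|dx|=2.0000 1/|dy|=1.1547
    cross y-line → (5,3), t=0.5312
    cross x-line → (6,3), t=0.8800
    cross y-line → (6,2), t=1.6859
    cross y-line → (6,1), t=2.8406
    cross x-line → (7,1), t=2.8800 (wall)
  → r_4 = 2.8800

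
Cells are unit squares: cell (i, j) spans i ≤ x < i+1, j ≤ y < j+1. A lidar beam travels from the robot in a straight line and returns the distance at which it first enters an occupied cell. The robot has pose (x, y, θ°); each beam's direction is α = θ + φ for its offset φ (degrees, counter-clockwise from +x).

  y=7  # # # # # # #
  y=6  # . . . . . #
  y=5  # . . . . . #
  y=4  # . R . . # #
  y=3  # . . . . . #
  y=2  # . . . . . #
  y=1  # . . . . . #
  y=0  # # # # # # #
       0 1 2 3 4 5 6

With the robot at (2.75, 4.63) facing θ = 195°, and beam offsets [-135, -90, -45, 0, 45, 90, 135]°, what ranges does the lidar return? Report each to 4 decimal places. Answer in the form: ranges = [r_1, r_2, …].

beam 1: φ=-135°, α=60°
  direction (0.5000, 0.8660); cell (2,4); t to first gridline: x 0.5000, y 0.4272 (then +2.0000 / +1.1547)
    (2,5) via y @ 0.4272
    (3,5) via x @ 0.5000
    (3,6) via y @ 1.5819
    (4,6) via x @ 2.5000
    (4,7) via y @ 2.7366  # hit
  → r_1 = 2.7366
beam 2: φ=-90°, α=105°
  direction (-0.2588, 0.9659); cell (2,4); t to first gridline: x 2.8978, y 0.3831 (then +3.8637 / +1.0353)
    (2,5) via y @ 0.3831
    (2,6) via y @ 1.4183
    (2,7) via y @ 2.4536  # hit
  → r_2 = 2.4536
beam 3: φ=-45°, α=150°
  direction (-0.8660, 0.5000); cell (2,4); t to first gridline: x 0.8660, y 0.7400 (then +1.1547 / +2.0000)
    (2,5) via y @ 0.7400
    (1,5) via x @ 0.8660
    (0,5) via x @ 2.0207  # hit
  → r_3 = 2.0207
beam 4: φ=0°, α=195°
  direction (-0.9659, -0.2588); cell (2,4); t to first gridline: x 0.7765, y 2.4341 (then +1.0353 / +3.8637)
    (1,4) via x @ 0.7765
    (0,4) via x @ 1.8117  # hit
  → r_4 = 1.8117
beam 5: φ=45°, α=240°
  direction (-0.5000, -0.8660); cell (2,4); t to first gridline: x 1.5000, y 0.7275 (then +2.0000 / +1.1547)
    (2,3) via y @ 0.7275
    (1,3) via x @ 1.5000
    (1,2) via y @ 1.8822
    (1,1) via y @ 3.0369
    (0,1) via x @ 3.5000  # hit
  → r_5 = 3.5000
beam 6: φ=90°, α=285°
  direction (0.2588, -0.9659); cell (2,4); t to first gridline: x 0.9659, y 0.6522 (then +3.8637 / +1.0353)
    (2,3) via y @ 0.6522
    (3,3) via x @ 0.9659
    (3,2) via y @ 1.6875
    (3,1) via y @ 2.7228
    (3,0) via y @ 3.7581  # hit
  → r_6 = 3.7581
beam 7: φ=135°, α=330°
  direction (0.8660, -0.5000); cell (2,4); t to first gridline: x 0.2887, y 1.2600 (then +1.1547 / +2.0000)
    (3,4) via x @ 0.2887
    (3,3) via y @ 1.2600
    (4,3) via x @ 1.4434
    (5,3) via x @ 2.5981
    (5,2) via y @ 3.2600
    (6,2) via x @ 3.7528  # hit
  → r_7 = 3.7528

ranges = [2.7366, 2.4536, 2.0207, 1.8117, 3.5000, 3.7581, 3.7528]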